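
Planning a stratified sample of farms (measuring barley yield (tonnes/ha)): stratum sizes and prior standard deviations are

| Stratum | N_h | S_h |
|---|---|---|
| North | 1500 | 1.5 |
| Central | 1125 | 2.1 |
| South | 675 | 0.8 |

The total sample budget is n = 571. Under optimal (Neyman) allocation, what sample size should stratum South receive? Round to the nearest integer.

60

Neyman allocation: n_h = n · N_h S_h / Σ N_i S_i, with n = 571.
  stratum North: N_h·S_h = 1500·1.5 = 2250.00
  stratum Central: N_h·S_h = 1125·2.1 = 2362.50
  stratum South: N_h·S_h = 675·0.8 = 540.00
Σ N_h S_h = 5152.50
n for stratum South = 571·540.00/5152.50 = 59.843 → 60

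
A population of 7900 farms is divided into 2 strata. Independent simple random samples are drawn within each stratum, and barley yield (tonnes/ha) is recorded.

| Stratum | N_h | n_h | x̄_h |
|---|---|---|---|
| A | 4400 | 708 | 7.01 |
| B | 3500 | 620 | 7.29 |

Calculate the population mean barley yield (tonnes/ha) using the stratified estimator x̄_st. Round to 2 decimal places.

x̄_st ≈ 7.13

N = Σ N_h = 7900. Stratum weights W_h = N_h/N.
x̄_st = (4400·7.01 + 3500·7.29) / 7900 = 7.1341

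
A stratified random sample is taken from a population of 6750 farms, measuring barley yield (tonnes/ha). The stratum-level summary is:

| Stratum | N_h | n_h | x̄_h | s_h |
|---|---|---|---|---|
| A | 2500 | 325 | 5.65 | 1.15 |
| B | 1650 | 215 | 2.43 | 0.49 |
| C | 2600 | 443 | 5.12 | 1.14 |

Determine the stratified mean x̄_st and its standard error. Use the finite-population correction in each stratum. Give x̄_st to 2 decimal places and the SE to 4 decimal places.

x̄_st ≈ 4.66, SE ≈ 0.0301

x̄_st = Σ W_h x̄_h = (2500·5.65 + 1650·2.43 + 2600·5.12)/6750 = 4.65874
V̂(x̄_st) = Σ W_h² (1 − n_h/N_h) s_h²/n_h, with W_h = N_h/N and N = 6750:
  stratum A: (2500/6750)²·(1 − 325/2500)·1.15²/325 = 0.000485628
  stratum B: (1650/6750)²·(1 − 215/1650)·0.49²/215 = 5.80339e-05
  stratum C: (2600/6750)²·(1 − 443/2600)·1.14²/443 = 0.000361095
V̂(x̄_st) = 0.000904758
SE(x̄_st) = √0.000904758 = 0.0300792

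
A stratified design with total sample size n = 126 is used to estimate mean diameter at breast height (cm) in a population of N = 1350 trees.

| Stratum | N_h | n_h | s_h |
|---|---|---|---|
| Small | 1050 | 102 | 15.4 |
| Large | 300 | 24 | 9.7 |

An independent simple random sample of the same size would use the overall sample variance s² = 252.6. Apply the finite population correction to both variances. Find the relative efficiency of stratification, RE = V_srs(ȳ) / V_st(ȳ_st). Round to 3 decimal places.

V̂(ȳ_st) = Σ W_h² (1 − n_h/N_h) s_h²/n_h, with W_h = N_h/N and N = 1350:
  stratum Small: (1050/1350)²·(1 − 102/1050)·15.4²/102 = 1.26991
  stratum Large: (300/1350)²·(1 − 24/300)·9.7²/24 = 0.178113
V_st = 1.44802
V_srs = (1 − 126/1350)·252.6/126 = 1.81765
Relative efficiency = V_srs / V_st = 1.81765/1.44802 = 1.2553

RE ≈ 1.255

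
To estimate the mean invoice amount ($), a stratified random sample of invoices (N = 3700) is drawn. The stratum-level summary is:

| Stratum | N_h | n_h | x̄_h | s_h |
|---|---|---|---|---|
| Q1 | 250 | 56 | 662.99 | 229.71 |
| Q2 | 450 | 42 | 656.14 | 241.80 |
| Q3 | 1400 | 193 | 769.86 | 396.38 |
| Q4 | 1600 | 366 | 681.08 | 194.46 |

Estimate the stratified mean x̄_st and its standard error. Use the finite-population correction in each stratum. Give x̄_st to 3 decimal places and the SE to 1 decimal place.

x̄_st = Σ W_h x̄_h = (250·662.99 + 450·656.14 + 1400·769.86 + 1600·681.08)/3700 = 710.41689
V̂(x̄_st) = Σ W_h² (1 − n_h/N_h) s_h²/n_h, with W_h = N_h/N and N = 3700:
  stratum Q1: (250/3700)²·(1 − 56/250)·229.71²/56 = 3.33818
  stratum Q2: (450/3700)²·(1 − 42/450)·241.80²/42 = 18.6695
  stratum Q3: (1400/3700)²·(1 − 193/1400)·396.38²/193 = 100.484
  stratum Q4: (1600/3700)²·(1 − 366/1600)·194.46²/366 = 14.9009
V̂(x̄_st) = 137.393
SE(x̄_st) = √137.393 = 11.7215

x̄_st ≈ 710.417, SE ≈ 11.7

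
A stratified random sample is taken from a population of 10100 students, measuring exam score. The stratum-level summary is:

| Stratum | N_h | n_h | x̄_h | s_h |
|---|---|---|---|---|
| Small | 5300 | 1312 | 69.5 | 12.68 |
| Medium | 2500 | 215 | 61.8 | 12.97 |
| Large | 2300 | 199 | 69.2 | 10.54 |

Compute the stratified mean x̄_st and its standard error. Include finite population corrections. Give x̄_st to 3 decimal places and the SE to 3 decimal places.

x̄_st = Σ W_h x̄_h = (5300·69.5 + 2500·61.8 + 2300·69.2)/10100 = 67.52574
V̂(x̄_st) = Σ W_h² (1 − n_h/N_h) s_h²/n_h, with W_h = N_h/N and N = 10100:
  stratum Small: (5300/10100)²·(1 − 1312/5300)·12.68²/1312 = 0.0253918
  stratum Medium: (2500/10100)²·(1 − 215/2500)·12.97²/215 = 0.0438152
  stratum Large: (2300/10100)²·(1 − 199/2300)·10.54²/199 = 0.0264447
V̂(x̄_st) = 0.0956517
SE(x̄_st) = √0.0956517 = 0.309276

x̄_st ≈ 67.526, SE ≈ 0.309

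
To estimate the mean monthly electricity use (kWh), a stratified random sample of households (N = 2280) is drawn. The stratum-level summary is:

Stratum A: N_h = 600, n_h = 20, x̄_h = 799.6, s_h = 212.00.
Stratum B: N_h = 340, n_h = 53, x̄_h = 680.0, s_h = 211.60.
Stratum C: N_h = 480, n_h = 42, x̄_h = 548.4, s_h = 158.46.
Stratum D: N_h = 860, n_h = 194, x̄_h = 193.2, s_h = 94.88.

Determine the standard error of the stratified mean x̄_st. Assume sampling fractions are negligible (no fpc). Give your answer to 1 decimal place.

V̂(x̄_st) = Σ W_h² s_h²/n_h, with W_h = N_h/N and N = 2280:
  stratum A: (600/2280)²·212.00²/20 = 155.623
  stratum B: (340/2280)²·211.60²/53 = 18.7864
  stratum C: (480/2280)²·158.46²/42 = 26.4974
  stratum D: (860/2280)²·94.88²/194 = 6.60199
V̂(x̄_st) = 207.509
SE(x̄_st) = √207.509 = 14.4052

SE(x̄_st) ≈ 14.4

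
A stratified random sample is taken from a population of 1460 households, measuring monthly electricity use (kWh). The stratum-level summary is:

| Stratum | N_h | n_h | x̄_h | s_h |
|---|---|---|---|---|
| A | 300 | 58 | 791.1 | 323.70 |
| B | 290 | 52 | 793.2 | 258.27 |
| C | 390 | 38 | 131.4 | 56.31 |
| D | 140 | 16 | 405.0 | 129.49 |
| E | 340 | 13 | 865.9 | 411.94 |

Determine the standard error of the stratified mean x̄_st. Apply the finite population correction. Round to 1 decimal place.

SE(x̄_st) ≈ 28.2

V̂(x̄_st) = Σ W_h² (1 − n_h/N_h) s_h²/n_h, with W_h = N_h/N and N = 1460:
  stratum A: (300/1460)²·(1 − 58/300)·323.70²/58 = 61.5302
  stratum B: (290/1460)²·(1 − 52/290)·258.27²/52 = 41.535
  stratum C: (390/1460)²·(1 − 38/390)·56.31²/38 = 5.37389
  stratum D: (140/1460)²·(1 − 16/140)·129.49²/16 = 8.53486
  stratum E: (340/1460)²·(1 − 13/340)·411.94²/13 = 680.841
V̂(x̄_st) = 797.815
SE(x̄_st) = √797.815 = 28.2456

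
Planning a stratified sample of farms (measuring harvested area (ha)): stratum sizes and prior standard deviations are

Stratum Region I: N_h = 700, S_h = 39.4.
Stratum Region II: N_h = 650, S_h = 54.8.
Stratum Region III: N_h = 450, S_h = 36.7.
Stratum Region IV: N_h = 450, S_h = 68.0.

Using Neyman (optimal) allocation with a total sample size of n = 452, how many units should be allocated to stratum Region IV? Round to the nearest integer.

Neyman allocation: n_h = n · N_h S_h / Σ N_i S_i, with n = 452.
  stratum Region I: N_h·S_h = 700·39.4 = 27580.00
  stratum Region II: N_h·S_h = 650·54.8 = 35620.00
  stratum Region III: N_h·S_h = 450·36.7 = 16515.00
  stratum Region IV: N_h·S_h = 450·68.0 = 30600.00
Σ N_h S_h = 110315.00
n for stratum Region IV = 452·30600.00/110315.00 = 125.379 → 125

125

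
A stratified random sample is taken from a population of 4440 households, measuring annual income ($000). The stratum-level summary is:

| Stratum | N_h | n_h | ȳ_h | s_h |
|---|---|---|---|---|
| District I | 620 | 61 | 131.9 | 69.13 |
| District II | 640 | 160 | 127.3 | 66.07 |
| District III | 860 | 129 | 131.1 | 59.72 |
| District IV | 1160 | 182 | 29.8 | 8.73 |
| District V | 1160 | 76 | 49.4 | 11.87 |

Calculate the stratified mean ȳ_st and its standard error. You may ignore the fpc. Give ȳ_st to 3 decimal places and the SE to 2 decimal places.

ȳ_st ≈ 82.853, SE ≈ 1.81

ȳ_st = Σ W_h ȳ_h = (620·131.9 + 640·127.3 + 860·131.1 + 1160·29.8 + 1160·49.4)/4440 = 82.85315
V̂(ȳ_st) = Σ W_h² s_h²/n_h, with W_h = N_h/N and N = 4440:
  stratum District I: (620/4440)²·69.13²/61 = 1.52764
  stratum District II: (640/4440)²·66.07²/160 = 0.566869
  stratum District III: (860/4440)²·59.72²/129 = 1.03724
  stratum District IV: (1160/4440)²·8.73²/182 = 0.028583
  stratum District V: (1160/4440)²·11.87²/76 = 0.126543
V̂(ȳ_st) = 3.28688
SE(ȳ_st) = √3.28688 = 1.81297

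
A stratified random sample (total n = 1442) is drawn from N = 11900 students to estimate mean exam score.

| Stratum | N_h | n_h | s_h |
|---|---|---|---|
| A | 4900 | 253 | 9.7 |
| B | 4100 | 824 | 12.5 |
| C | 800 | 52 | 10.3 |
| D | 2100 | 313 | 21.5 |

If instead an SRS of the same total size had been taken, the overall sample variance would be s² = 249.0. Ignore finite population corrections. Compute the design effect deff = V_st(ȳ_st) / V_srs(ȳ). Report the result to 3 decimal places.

deff ≈ 0.815

V̂(ȳ_st) = Σ W_h² s_h²/n_h, with W_h = N_h/N and N = 11900:
  stratum A: (4900/11900)²·9.7²/253 = 0.0630552
  stratum B: (4100/11900)²·12.5²/824 = 0.0225095
  stratum C: (800/11900)²·10.3²/52 = 0.00922056
  stratum D: (2100/11900)²·21.5²/313 = 0.0459915
V_st = 0.140777
V_srs = s²/n = 249.0/1442 = 0.172677
deff = V_st / V_srs = 0.140777/0.172677 = 0.8153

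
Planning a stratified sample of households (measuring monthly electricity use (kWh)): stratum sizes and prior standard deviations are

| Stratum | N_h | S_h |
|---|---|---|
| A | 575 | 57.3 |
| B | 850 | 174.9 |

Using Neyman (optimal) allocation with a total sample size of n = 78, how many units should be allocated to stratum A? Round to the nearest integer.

Neyman allocation: n_h = n · N_h S_h / Σ N_i S_i, with n = 78.
  stratum A: N_h·S_h = 575·57.3 = 32947.50
  stratum B: N_h·S_h = 850·174.9 = 148665.00
Σ N_h S_h = 181612.50
n for stratum A = 78·32947.50/181612.50 = 14.150 → 14

14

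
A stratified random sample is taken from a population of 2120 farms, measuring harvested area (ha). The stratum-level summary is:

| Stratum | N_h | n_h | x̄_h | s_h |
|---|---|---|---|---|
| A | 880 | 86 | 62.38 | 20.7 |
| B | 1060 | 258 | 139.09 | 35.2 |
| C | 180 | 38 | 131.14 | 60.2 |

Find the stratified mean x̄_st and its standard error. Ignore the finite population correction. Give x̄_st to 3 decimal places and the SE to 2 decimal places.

x̄_st ≈ 106.573, SE ≈ 1.66

x̄_st = Σ W_h x̄_h = (880·62.38 + 1060·139.09 + 180·131.14)/2120 = 106.57311
V̂(x̄_st) = Σ W_h² s_h²/n_h, with W_h = N_h/N and N = 2120:
  stratum A: (880/2120)²·20.7²/86 = 0.858491
  stratum B: (1060/2120)²·35.2²/258 = 1.20062
  stratum C: (180/2120)²·60.2²/38 = 0.687516
V̂(x̄_st) = 2.74663
SE(x̄_st) = √2.74663 = 1.6573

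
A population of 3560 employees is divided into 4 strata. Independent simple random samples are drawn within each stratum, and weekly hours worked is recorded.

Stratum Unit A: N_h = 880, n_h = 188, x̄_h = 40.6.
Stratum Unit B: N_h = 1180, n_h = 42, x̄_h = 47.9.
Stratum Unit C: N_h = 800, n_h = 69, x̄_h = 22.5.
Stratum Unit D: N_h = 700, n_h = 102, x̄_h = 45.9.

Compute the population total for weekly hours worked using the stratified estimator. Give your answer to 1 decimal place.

τ̂_st ≈ 142380.0

τ̂_st = Σ N_h x̄_h = 880·40.6 + 1180·47.9 + 800·22.5 + 700·45.9 = 142380.0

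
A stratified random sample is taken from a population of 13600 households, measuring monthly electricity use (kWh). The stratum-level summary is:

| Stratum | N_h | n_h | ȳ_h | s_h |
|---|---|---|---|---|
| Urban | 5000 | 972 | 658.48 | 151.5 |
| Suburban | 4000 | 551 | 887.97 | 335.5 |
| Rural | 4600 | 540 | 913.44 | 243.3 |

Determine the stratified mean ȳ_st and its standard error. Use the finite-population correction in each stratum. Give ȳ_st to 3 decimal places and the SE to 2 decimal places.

ȳ_st = Σ W_h ȳ_h = (5000·658.48 + 4000·887.97 + 4600·913.44)/13600 = 812.21353
V̂(ȳ_st) = Σ W_h² (1 − n_h/N_h) s_h²/n_h, with W_h = N_h/N and N = 13600:
  stratum Urban: (5000/13600)²·(1 − 972/5000)·151.5²/972 = 2.57123
  stratum Suburban: (4000/13600)²·(1 − 551/4000)·335.5²/551 = 15.2373
  stratum Rural: (4600/13600)²·(1 − 540/4600)·243.3²/540 = 11.0687
V̂(ȳ_st) = 28.8773
SE(ȳ_st) = √28.8773 = 5.37376

ȳ_st ≈ 812.214, SE ≈ 5.37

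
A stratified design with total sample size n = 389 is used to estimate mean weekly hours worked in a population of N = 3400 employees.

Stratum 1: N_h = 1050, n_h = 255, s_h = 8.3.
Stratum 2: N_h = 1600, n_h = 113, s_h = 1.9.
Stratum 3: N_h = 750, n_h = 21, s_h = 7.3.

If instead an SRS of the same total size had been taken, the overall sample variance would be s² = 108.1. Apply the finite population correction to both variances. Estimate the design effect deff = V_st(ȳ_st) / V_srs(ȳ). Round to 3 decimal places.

deff ≈ 0.594

V̂(ȳ_st) = Σ W_h² (1 − n_h/N_h) s_h²/n_h, with W_h = N_h/N and N = 3400:
  stratum 1: (1050/3400)²·(1 − 255/1050)·8.3²/255 = 0.0195081
  stratum 2: (1600/3400)²·(1 − 113/1600)·1.9²/113 = 0.00657509
  stratum 3: (750/3400)²·(1 − 21/750)·7.3²/21 = 0.120021
V_st = 0.146104
V_srs = (1 − 389/3400)·108.1/389 = 0.246098
deff = V_st / V_srs = 0.146104/0.246098 = 0.5937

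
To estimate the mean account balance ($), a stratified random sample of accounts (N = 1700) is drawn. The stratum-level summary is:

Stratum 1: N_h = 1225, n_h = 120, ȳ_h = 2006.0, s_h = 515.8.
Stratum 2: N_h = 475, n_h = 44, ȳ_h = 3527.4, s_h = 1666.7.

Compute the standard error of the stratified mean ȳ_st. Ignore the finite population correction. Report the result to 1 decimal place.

V̂(ȳ_st) = Σ W_h² s_h²/n_h, with W_h = N_h/N and N = 1700:
  stratum 1: (1225/1700)²·515.8²/120 = 1151.21
  stratum 2: (475/1700)²·1666.7²/44 = 4928.92
V̂(ȳ_st) = 6080.13
SE(ȳ_st) = √6080.13 = 77.9752

SE(ȳ_st) ≈ 78.0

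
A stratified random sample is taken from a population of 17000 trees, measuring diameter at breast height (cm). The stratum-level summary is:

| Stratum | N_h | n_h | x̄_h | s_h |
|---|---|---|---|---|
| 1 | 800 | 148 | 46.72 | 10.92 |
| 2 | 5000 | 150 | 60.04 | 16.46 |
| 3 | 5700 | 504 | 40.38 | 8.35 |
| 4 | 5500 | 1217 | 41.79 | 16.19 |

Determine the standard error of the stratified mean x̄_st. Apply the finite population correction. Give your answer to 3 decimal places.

V̂(x̄_st) = Σ W_h² (1 − n_h/N_h) s_h²/n_h, with W_h = N_h/N and N = 17000:
  stratum 1: (800/17000)²·(1 − 148/800)·10.92²/148 = 0.0014542
  stratum 2: (5000/17000)²·(1 − 150/5000)·16.46²/150 = 0.151559
  stratum 3: (5700/17000)²·(1 − 504/5700)·8.35²/504 = 0.0141771
  stratum 4: (5500/17000)²·(1 − 1217/5500)·16.19²/1217 = 0.0175556
V̂(x̄_st) = 0.184746
SE(x̄_st) = √0.184746 = 0.429821

SE(x̄_st) ≈ 0.430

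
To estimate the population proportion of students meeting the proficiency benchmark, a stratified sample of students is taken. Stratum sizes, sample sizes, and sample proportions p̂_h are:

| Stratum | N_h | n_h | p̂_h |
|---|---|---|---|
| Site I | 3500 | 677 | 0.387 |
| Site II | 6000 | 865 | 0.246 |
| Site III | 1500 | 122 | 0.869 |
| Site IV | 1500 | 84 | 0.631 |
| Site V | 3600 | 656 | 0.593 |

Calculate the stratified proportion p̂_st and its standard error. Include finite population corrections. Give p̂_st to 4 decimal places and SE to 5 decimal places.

N = 16100; stratum weights W_h = N_h/N.
p̂_st = Σ W_h p̂_h = (3500·0.387 + 6000·0.246 + 1500·0.869 + 1500·0.631 + 3600·0.593)/16100 = 0.44816
V̂(p̂_st) = Σ W_h² (1 − n_h/N_h) p̂_h(1−p̂_h)/(n_h−1):
  stratum Site I: (3500/16100)²·(1 − 677/3500)·0.387·0.613/676 = 1.33768e-05
  stratum Site II: (6000/16100)²·(1 − 865/6000)·0.246·0.754/864 = 2.55172e-05
  stratum Site III: (1500/16100)²·(1 − 122/1500)·0.869·0.131/121 = 7.5023e-06
  stratum Site IV: (1500/16100)²·(1 − 84/1500)·0.631·0.369/83 = 2.29869e-05
  stratum Site V: (3600/16100)²·(1 − 656/3600)·0.593·0.407/655 = 1.50659e-05
V̂(p̂_st) = 8.44491e-05; SE = √V̂ = 0.00918962

p̂_st ≈ 0.4482, SE ≈ 0.00919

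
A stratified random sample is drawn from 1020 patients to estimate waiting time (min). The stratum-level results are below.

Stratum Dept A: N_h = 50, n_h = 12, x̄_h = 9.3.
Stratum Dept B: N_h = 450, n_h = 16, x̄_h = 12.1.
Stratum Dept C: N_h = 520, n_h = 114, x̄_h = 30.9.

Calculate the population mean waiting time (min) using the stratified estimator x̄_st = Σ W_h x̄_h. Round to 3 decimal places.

x̄_st ≈ 21.547

N = Σ N_h = 1020. Stratum weights W_h = N_h/N.
x̄_st = (50·9.3 + 450·12.1 + 520·30.9) / 1020 = 21.54706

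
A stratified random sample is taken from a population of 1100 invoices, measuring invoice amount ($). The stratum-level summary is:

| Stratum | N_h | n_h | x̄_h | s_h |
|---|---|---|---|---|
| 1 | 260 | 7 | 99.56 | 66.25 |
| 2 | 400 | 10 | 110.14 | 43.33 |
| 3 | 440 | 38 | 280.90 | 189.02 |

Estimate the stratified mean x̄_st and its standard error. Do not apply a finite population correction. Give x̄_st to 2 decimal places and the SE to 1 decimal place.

x̄_st = Σ W_h x̄_h = (260·99.56 + 400·110.14 + 440·280.90)/1100 = 175.94327
V̂(x̄_st) = Σ W_h² s_h²/n_h, with W_h = N_h/N and N = 1100:
  stratum 1: (260/1100)²·66.25²/7 = 35.0296
  stratum 2: (400/1100)²·43.33²/10 = 24.8263
  stratum 3: (440/1100)²·189.02²/38 = 150.436
V̂(x̄_st) = 210.292
SE(x̄_st) = √210.292 = 14.5014

x̄_st ≈ 175.94, SE ≈ 14.5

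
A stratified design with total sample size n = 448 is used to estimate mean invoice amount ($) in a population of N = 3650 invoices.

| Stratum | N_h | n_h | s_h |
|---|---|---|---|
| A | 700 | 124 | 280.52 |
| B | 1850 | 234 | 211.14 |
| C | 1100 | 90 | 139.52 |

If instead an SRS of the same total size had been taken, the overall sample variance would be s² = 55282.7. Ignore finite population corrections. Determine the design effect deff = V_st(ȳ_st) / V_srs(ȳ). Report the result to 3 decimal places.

V̂(ȳ_st) = Σ W_h² s_h²/n_h, with W_h = N_h/N and N = 3650:
  stratum A: (700/3650)²·280.52²/124 = 23.3408
  stratum B: (1850/3650)²·211.14²/234 = 48.9421
  stratum C: (1100/3650)²·139.52²/90 = 19.644
V_st = 91.927
V_srs = s²/n = 55282.7/448 = 123.399
deff = V_st / V_srs = 91.927/123.399 = 0.7450

deff ≈ 0.745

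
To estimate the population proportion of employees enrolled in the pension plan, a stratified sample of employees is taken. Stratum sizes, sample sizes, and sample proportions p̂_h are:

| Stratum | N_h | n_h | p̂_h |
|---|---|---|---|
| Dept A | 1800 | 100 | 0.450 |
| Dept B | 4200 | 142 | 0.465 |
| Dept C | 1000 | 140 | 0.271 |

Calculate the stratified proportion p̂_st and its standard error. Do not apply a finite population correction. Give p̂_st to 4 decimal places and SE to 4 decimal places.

p̂_st ≈ 0.4334, SE ≈ 0.0288

N = 7000; stratum weights W_h = N_h/N.
p̂_st = Σ W_h p̂_h = (1800·0.450 + 4200·0.465 + 1000·0.271)/7000 = 0.43343
V̂(p̂_st) = Σ W_h² p̂_h(1−p̂_h)/(n_h−1):
  stratum Dept A: (1800/7000)²·0.450·0.550/99 = 0.000165306
  stratum Dept B: (4200/7000)²·0.465·0.535/141 = 0.00063517
  stratum Dept C: (1000/7000)²·0.271·0.729/139 = 2.90059e-05
V̂(p̂_st) = 0.000829482; SE = √V̂ = 0.0288007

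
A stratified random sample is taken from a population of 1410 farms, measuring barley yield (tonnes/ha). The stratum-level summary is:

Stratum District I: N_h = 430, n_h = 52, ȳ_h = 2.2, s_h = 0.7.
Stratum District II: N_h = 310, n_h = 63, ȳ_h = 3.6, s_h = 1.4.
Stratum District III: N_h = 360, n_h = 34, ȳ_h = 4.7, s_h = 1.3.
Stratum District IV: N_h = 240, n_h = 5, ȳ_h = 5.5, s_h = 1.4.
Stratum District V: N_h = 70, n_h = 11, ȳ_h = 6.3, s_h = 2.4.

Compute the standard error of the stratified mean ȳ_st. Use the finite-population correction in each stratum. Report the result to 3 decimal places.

SE(ȳ_st) ≈ 0.131

V̂(ȳ_st) = Σ W_h² (1 − n_h/N_h) s_h²/n_h, with W_h = N_h/N and N = 1410:
  stratum District I: (430/1410)²·(1 − 52/430)·0.7²/52 = 0.000770397
  stratum District II: (310/1410)²·(1 − 63/310)·1.4²/63 = 0.00119822
  stratum District III: (360/1410)²·(1 − 34/360)·1.3²/34 = 0.0029342
  stratum District IV: (240/1410)²·(1 − 5/240)·1.4²/5 = 0.0111206
  stratum District V: (70/1410)²·(1 − 11/70)·2.4²/11 = 0.00108778
V̂(ȳ_st) = 0.0171112
SE(ȳ_st) = √0.0171112 = 0.13081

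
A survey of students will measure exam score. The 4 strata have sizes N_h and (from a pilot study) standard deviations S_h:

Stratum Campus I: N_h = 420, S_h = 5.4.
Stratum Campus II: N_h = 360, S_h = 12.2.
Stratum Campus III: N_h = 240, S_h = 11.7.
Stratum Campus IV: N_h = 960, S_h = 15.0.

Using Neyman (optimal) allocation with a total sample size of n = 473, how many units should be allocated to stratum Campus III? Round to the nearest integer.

56

Neyman allocation: n_h = n · N_h S_h / Σ N_i S_i, with n = 473.
  stratum Campus I: N_h·S_h = 420·5.4 = 2268.00
  stratum Campus II: N_h·S_h = 360·12.2 = 4392.00
  stratum Campus III: N_h·S_h = 240·11.7 = 2808.00
  stratum Campus IV: N_h·S_h = 960·15.0 = 14400.00
Σ N_h S_h = 23868.00
n for stratum Campus III = 473·2808.00/23868.00 = 55.647 → 56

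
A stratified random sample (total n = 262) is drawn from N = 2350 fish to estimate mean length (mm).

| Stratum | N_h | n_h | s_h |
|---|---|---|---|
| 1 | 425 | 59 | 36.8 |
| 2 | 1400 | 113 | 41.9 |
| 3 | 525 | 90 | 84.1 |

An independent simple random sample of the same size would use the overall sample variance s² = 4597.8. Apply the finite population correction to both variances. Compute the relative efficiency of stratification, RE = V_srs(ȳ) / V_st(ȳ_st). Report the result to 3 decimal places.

V̂(ȳ_st) = Σ W_h² (1 − n_h/N_h) s_h²/n_h, with W_h = N_h/N and N = 2350:
  stratum 1: (425/2350)²·(1 − 59/425)·36.8²/59 = 0.646514
  stratum 2: (1400/2350)²·(1 − 113/1400)·41.9²/113 = 5.06898
  stratum 3: (525/2350)²·(1 − 90/525)·84.1²/90 = 3.24984
V_st = 8.96534
V_srs = (1 − 262/2350)·4597.8/262 = 15.5923
Relative efficiency = V_srs / V_st = 15.5923/8.96534 = 1.7392

RE ≈ 1.739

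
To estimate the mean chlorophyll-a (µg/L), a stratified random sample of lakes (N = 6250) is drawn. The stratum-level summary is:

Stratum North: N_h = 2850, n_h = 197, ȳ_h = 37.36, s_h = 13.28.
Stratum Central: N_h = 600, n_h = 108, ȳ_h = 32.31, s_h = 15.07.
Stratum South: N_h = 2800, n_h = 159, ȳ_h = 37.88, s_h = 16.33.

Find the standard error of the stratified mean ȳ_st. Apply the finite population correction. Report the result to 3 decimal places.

V̂(ȳ_st) = Σ W_h² (1 − n_h/N_h) s_h²/n_h, with W_h = N_h/N and N = 6250:
  stratum North: (2850/6250)²·(1 − 197/2850)·13.28²/197 = 0.173281
  stratum Central: (600/6250)²·(1 − 108/600)·15.07²/108 = 0.0158913
  stratum South: (2800/6250)²·(1 − 159/2800)·16.33²/159 = 0.317498
V̂(ȳ_st) = 0.506671
SE(ȳ_st) = √0.506671 = 0.711808

SE(ȳ_st) ≈ 0.712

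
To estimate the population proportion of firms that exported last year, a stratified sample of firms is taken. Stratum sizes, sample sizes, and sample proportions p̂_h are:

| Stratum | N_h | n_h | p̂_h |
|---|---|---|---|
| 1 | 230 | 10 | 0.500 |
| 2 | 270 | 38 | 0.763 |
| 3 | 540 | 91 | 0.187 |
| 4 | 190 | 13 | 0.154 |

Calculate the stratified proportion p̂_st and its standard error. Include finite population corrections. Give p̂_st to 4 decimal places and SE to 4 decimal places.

p̂_st ≈ 0.3669, SE ≈ 0.0405

N = 1230; stratum weights W_h = N_h/N.
p̂_st = Σ W_h p̂_h = (230·0.500 + 270·0.763 + 540·0.187 + 190·0.154)/1230 = 0.36687
V̂(p̂_st) = Σ W_h² (1 − n_h/N_h) p̂_h(1−p̂_h)/(n_h−1):
  stratum 1: (230/1230)²·(1 − 10/230)·0.500·0.500/9 = 0.000929047
  stratum 2: (270/1230)²·(1 − 38/270)·0.763·0.237/37 = 0.000202354
  stratum 3: (540/1230)²·(1 − 91/540)·0.187·0.813/90 = 0.000270719
  stratum 4: (190/1230)²·(1 − 13/190)·0.154·0.846/12 = 0.000241338
V̂(p̂_st) = 0.00164346; SE = √V̂ = 0.0405396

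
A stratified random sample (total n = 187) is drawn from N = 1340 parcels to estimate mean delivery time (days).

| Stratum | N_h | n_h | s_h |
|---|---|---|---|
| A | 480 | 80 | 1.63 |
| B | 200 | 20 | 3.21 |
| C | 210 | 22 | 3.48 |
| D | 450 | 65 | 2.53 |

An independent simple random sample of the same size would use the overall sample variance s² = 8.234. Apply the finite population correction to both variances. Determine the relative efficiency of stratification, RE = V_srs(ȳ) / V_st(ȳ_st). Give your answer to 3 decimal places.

V̂(ȳ_st) = Σ W_h² (1 − n_h/N_h) s_h²/n_h, with W_h = N_h/N and N = 1340:
  stratum A: (480/1340)²·(1 − 80/480)·1.63²/80 = 0.00355121
  stratum B: (200/1340)²·(1 − 20/200)·3.21²/20 = 0.0103293
  stratum C: (210/1340)²·(1 − 22/210)·3.48²/22 = 0.0121033
  stratum D: (450/1340)²·(1 − 65/450)·2.53²/65 = 0.00950148
V_st = 0.0354853
V_srs = (1 − 187/1340)·8.234/187 = 0.0378873
Relative efficiency = V_srs / V_st = 0.0378873/0.0354853 = 1.0677

RE ≈ 1.068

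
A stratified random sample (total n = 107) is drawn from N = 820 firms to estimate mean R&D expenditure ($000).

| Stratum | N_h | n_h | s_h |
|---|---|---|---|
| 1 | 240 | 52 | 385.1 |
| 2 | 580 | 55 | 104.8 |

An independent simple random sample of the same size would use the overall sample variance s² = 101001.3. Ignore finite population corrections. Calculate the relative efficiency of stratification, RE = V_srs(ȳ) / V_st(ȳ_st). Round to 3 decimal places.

V̂(ȳ_st) = Σ W_h² s_h²/n_h, with W_h = N_h/N and N = 820:
  stratum 1: (240/820)²·385.1²/52 = 244.308
  stratum 2: (580/820)²·104.8²/55 = 99.9052
V_st = 344.214
V_srs = s²/n = 101001.3/107 = 943.937
Relative efficiency = V_srs / V_st = 943.937/344.214 = 2.7423

RE ≈ 2.742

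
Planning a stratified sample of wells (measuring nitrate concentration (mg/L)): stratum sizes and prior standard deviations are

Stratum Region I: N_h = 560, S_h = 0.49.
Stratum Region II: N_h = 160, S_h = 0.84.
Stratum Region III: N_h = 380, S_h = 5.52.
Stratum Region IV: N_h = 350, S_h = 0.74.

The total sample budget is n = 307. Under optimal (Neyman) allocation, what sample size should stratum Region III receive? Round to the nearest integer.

Neyman allocation: n_h = n · N_h S_h / Σ N_i S_i, with n = 307.
  stratum Region I: N_h·S_h = 560·0.49 = 274.40
  stratum Region II: N_h·S_h = 160·0.84 = 134.40
  stratum Region III: N_h·S_h = 380·5.52 = 2097.60
  stratum Region IV: N_h·S_h = 350·0.74 = 259.00
Σ N_h S_h = 2765.40
n for stratum Region III = 307·2097.60/2765.40 = 232.864 → 233

233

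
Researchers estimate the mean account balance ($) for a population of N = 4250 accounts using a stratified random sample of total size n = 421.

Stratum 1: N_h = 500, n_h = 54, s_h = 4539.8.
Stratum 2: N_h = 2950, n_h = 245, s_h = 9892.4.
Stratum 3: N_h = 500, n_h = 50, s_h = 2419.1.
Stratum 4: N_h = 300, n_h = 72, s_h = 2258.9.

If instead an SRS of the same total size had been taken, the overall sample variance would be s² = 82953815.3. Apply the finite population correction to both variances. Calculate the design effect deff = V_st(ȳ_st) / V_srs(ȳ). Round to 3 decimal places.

deff ≈ 1.030

V̂(ȳ_st) = Σ W_h² (1 − n_h/N_h) s_h²/n_h, with W_h = N_h/N and N = 4250:
  stratum 1: (500/4250)²·(1 − 54/500)·4539.8²/54 = 4712.02
  stratum 2: (2950/4250)²·(1 − 245/2950)·9892.4²/245 = 176461
  stratum 3: (500/4250)²·(1 − 50/500)·2419.1²/50 = 1457.95
  stratum 4: (300/4250)²·(1 − 72/300)·2258.9²/72 = 268.374
V_st = 182899
V_srs = (1 − 421/4250)·82953815.3/421 = 177521
deff = V_st / V_srs = 182899/177521 = 1.0303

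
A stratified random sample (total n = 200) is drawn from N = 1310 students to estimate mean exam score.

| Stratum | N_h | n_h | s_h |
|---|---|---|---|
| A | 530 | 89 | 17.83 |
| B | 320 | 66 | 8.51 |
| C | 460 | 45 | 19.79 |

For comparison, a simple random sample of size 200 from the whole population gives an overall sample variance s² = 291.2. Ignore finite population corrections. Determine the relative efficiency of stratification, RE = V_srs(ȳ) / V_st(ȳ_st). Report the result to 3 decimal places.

V̂(ȳ_st) = Σ W_h² s_h²/n_h, with W_h = N_h/N and N = 1310:
  stratum A: (530/1310)²·17.83²/89 = 0.584685
  stratum B: (320/1310)²·8.51²/66 = 0.0654746
  stratum C: (460/1310)²·19.79²/45 = 1.07313
V_st = 1.72329
V_srs = s²/n = 291.2/200 = 1.456
Relative efficiency = V_srs / V_st = 1.456/1.72329 = 0.8449

RE ≈ 0.845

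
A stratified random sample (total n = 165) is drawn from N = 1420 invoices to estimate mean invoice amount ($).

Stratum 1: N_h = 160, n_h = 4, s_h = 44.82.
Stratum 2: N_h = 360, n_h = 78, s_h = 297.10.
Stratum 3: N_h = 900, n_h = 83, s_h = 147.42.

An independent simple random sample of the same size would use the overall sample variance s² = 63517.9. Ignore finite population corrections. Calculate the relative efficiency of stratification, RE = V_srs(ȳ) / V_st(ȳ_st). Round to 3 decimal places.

RE ≈ 2.089

V̂(ȳ_st) = Σ W_h² s_h²/n_h, with W_h = N_h/N and N = 1420:
  stratum 1: (160/1420)²·44.82²/4 = 6.37598
  stratum 2: (360/1420)²·297.10²/78 = 72.7343
  stratum 3: (900/1420)²·147.42²/83 = 105.182
V_st = 184.293
V_srs = s²/n = 63517.9/165 = 384.957
Relative efficiency = V_srs / V_st = 384.957/184.293 = 2.0888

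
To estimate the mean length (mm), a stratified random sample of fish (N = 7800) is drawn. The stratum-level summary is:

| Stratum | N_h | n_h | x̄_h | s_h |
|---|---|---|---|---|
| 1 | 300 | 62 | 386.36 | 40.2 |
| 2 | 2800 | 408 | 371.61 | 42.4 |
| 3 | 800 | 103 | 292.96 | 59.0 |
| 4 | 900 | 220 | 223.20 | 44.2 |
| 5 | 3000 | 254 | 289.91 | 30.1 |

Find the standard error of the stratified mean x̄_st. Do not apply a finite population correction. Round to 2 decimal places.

V̂(x̄_st) = Σ W_h² s_h²/n_h, with W_h = N_h/N and N = 7800:
  stratum 1: (300/7800)²·40.2²/62 = 0.0385579
  stratum 2: (2800/7800)²·42.4²/408 = 0.567804
  stratum 3: (800/7800)²·59.0²/103 = 0.355515
  stratum 4: (900/7800)²·44.2²/220 = 0.118227
  stratum 5: (3000/7800)²·30.1²/254 = 0.527658
V̂(x̄_st) = 1.60776
SE(x̄_st) = √1.60776 = 1.26798

SE(x̄_st) ≈ 1.27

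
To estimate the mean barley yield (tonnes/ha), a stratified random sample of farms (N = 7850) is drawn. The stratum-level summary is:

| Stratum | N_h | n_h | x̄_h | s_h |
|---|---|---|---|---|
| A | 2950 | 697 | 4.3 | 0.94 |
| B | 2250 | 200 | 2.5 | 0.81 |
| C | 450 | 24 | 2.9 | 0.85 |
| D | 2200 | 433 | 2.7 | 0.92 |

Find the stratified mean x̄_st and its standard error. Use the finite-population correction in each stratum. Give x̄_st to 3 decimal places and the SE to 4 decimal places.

x̄_st ≈ 3.255, SE ≈ 0.0245

x̄_st = Σ W_h x̄_h = (2950·4.3 + 2250·2.5 + 450·2.9 + 2200·2.7)/7850 = 3.25541
V̂(x̄_st) = Σ W_h² (1 − n_h/N_h) s_h²/n_h, with W_h = N_h/N and N = 7850:
  stratum A: (2950/7850)²·(1 − 697/2950)·0.94²/697 = 0.000136731
  stratum B: (2250/7850)²·(1 − 200/2250)·0.81²/200 = 0.000245548
  stratum C: (450/7850)²·(1 − 24/450)·0.85²/24 = 9.36504e-05
  stratum D: (2200/7850)²·(1 − 433/2200)·0.92²/433 = 0.000123313
V̂(x̄_st) = 0.000599242
SE(x̄_st) = √0.000599242 = 0.0244794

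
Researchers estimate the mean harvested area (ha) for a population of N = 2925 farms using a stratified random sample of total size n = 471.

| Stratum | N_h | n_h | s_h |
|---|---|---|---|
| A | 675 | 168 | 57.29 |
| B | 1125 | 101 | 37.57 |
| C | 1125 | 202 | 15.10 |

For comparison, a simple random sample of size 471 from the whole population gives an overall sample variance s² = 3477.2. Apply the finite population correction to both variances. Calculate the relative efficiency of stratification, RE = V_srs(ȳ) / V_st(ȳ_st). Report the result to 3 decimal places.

V̂(ȳ_st) = Σ W_h² (1 − n_h/N_h) s_h²/n_h, with W_h = N_h/N and N = 2925:
  stratum A: (675/2925)²·(1 − 168/675)·57.29²/168 = 0.781463
  stratum B: (1125/2925)²·(1 − 101/1125)·37.57²/101 = 1.88175
  stratum C: (1125/2925)²·(1 − 202/1125)·15.10²/202 = 0.136995
V_st = 2.80021
V_srs = (1 − 471/2925)·3477.2/471 = 6.1938
Relative efficiency = V_srs / V_st = 6.1938/2.80021 = 2.2119

RE ≈ 2.212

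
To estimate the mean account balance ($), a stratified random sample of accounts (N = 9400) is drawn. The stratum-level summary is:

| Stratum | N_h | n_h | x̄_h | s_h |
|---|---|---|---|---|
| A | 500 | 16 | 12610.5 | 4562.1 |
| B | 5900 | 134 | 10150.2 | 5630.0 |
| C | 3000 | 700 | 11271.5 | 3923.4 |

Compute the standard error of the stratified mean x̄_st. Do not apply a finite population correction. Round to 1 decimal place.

V̂(x̄_st) = Σ W_h² s_h²/n_h, with W_h = N_h/N and N = 9400:
  stratum A: (500/9400)²·4562.1²/16 = 3680.39
  stratum B: (5900/9400)²·5630.0²/134 = 93188.1
  stratum C: (3000/9400)²·3923.4²/700 = 2239.82
V̂(x̄_st) = 99108.3
SE(x̄_st) = √99108.3 = 314.815

SE(x̄_st) ≈ 314.8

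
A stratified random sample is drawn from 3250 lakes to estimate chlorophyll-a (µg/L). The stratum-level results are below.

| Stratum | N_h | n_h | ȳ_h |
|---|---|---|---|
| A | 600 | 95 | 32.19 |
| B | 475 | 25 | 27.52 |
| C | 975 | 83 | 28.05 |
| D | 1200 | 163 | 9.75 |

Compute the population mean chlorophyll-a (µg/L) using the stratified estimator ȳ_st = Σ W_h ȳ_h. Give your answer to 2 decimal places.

ȳ_st ≈ 21.98

N = Σ N_h = 3250. Stratum weights W_h = N_h/N.
ȳ_st = (600·32.19 + 475·27.52 + 975·28.05 + 1200·9.75) / 3250 = 21.9799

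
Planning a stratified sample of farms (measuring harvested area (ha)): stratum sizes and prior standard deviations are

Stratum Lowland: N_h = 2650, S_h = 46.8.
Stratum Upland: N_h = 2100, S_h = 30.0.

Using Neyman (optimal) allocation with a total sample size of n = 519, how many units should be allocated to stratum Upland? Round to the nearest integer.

Neyman allocation: n_h = n · N_h S_h / Σ N_i S_i, with n = 519.
  stratum Lowland: N_h·S_h = 2650·46.8 = 124020.00
  stratum Upland: N_h·S_h = 2100·30.0 = 63000.00
Σ N_h S_h = 187020.00
n for stratum Upland = 519·63000.00/187020.00 = 174.832 → 175

175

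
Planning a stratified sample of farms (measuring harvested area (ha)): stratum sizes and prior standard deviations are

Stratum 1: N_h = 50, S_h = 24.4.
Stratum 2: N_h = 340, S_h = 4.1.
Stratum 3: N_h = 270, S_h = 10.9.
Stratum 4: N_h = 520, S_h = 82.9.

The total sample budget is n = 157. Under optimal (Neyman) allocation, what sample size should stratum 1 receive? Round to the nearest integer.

Neyman allocation: n_h = n · N_h S_h / Σ N_i S_i, with n = 157.
  stratum 1: N_h·S_h = 50·24.4 = 1220.00
  stratum 2: N_h·S_h = 340·4.1 = 1394.00
  stratum 3: N_h·S_h = 270·10.9 = 2943.00
  stratum 4: N_h·S_h = 520·82.9 = 43108.00
Σ N_h S_h = 48665.00
n for stratum 1 = 157·1220.00/48665.00 = 3.936 → 4

4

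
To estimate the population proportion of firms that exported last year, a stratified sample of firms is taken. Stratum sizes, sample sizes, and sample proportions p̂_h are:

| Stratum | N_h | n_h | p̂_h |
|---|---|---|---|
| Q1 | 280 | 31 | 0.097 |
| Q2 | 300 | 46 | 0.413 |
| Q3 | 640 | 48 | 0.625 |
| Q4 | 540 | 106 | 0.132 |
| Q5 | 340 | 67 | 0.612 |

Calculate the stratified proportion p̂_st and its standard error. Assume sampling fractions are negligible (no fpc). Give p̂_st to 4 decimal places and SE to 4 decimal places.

N = 2100; stratum weights W_h = N_h/N.
p̂_st = Σ W_h p̂_h = (280·0.097 + 300·0.413 + 640·0.625 + 540·0.132 + 340·0.612)/2100 = 0.39544
V̂(p̂_st) = Σ W_h² p̂_h(1−p̂_h)/(n_h−1):
  stratum Q1: (280/2100)²·0.097·0.903/30 = 5.19058e-05
  stratum Q2: (300/2100)²·0.413·0.587/45 = 0.000109946
  stratum Q3: (640/2100)²·0.625·0.375/47 = 0.000463164
  stratum Q4: (540/2100)²·0.132·0.868/105 = 7.21528e-05
  stratum Q5: (340/2100)²·0.612·0.388/66 = 9.43102e-05
V̂(p̂_st) = 0.000791479; SE = √V̂ = 0.0281332

p̂_st ≈ 0.3954, SE ≈ 0.0281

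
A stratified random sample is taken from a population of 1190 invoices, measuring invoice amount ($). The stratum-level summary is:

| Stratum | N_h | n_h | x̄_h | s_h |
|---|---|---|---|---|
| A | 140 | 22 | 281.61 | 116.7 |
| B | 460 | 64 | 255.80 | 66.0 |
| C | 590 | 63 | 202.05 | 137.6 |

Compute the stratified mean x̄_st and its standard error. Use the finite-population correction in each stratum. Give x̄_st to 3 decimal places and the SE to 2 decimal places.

x̄_st = Σ W_h x̄_h = (140·281.61 + 460·255.80 + 590·202.05)/1190 = 232.18731
V̂(x̄_st) = Σ W_h² (1 − n_h/N_h) s_h²/n_h, with W_h = N_h/N and N = 1190:
  stratum A: (140/1190)²·(1 − 22/140)·116.7²/22 = 7.22163
  stratum B: (460/1190)²·(1 − 64/460)·66.0²/64 = 8.75522
  stratum C: (590/1190)²·(1 − 63/590)·137.6²/63 = 65.988
V̂(x̄_st) = 81.9649
SE(x̄_st) = √81.9649 = 9.05344

x̄_st ≈ 232.187, SE ≈ 9.05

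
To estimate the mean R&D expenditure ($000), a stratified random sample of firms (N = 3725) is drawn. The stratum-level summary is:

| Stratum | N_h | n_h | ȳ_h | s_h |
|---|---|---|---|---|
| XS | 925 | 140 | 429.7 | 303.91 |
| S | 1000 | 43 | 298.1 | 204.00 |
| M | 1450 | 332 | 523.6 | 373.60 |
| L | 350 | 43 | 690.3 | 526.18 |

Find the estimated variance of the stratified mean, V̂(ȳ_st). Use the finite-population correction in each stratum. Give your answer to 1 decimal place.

V̂(ȳ_st) ≈ 200.3

V̂(ȳ_st) = Σ W_h² (1 − n_h/N_h) s_h²/n_h, with W_h = N_h/N and N = 3725:
  stratum XS: (925/3725)²·(1 − 140/925)·303.91²/140 = 34.524
  stratum S: (1000/3725)²·(1 − 43/1000)·204.00²/43 = 66.75
  stratum M: (1450/3725)²·(1 − 332/1450)·373.60²/332 = 49.1171
  stratum L: (350/3725)²·(1 − 43/350)·526.18²/43 = 49.8602
V̂(ȳ_st) = 200.251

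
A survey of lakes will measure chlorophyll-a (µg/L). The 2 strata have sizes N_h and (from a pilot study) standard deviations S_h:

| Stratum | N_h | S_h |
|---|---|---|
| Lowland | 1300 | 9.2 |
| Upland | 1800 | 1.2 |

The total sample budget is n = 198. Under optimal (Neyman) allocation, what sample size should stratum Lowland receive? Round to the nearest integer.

168

Neyman allocation: n_h = n · N_h S_h / Σ N_i S_i, with n = 198.
  stratum Lowland: N_h·S_h = 1300·9.2 = 11960.00
  stratum Upland: N_h·S_h = 1800·1.2 = 2160.00
Σ N_h S_h = 14120.00
n for stratum Lowland = 198·11960.00/14120.00 = 167.711 → 168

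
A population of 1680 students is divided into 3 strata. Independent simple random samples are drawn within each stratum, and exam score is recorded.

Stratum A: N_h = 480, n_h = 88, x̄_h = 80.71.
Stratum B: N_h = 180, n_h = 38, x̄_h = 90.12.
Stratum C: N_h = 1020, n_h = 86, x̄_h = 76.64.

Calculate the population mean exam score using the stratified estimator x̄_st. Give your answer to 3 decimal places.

x̄_st ≈ 79.247

N = Σ N_h = 1680. Stratum weights W_h = N_h/N.
x̄_st = (480·80.71 + 180·90.12 + 1020·76.64) / 1680 = 79.24714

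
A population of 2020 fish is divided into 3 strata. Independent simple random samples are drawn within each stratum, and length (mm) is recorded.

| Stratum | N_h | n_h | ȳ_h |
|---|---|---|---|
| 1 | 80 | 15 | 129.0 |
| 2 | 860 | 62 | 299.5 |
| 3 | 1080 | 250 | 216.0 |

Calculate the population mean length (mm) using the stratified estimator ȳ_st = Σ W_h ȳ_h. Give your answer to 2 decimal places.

N = Σ N_h = 2020. Stratum weights W_h = N_h/N.
ȳ_st = (80·129.0 + 860·299.5 + 1080·216.0) / 2020 = 248.1040

ȳ_st ≈ 248.10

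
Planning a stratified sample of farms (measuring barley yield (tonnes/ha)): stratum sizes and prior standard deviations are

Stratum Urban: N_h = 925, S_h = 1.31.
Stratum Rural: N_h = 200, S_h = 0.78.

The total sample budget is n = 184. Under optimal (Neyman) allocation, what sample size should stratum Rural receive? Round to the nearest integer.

21

Neyman allocation: n_h = n · N_h S_h / Σ N_i S_i, with n = 184.
  stratum Urban: N_h·S_h = 925·1.31 = 1211.75
  stratum Rural: N_h·S_h = 200·0.78 = 156.00
Σ N_h S_h = 1367.75
n for stratum Rural = 184·156.00/1367.75 = 20.986 → 21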